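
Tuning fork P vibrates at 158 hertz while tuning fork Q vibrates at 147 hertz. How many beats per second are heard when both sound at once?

Beats arise from superposition of two nearby frequencies; the beat rate is |f₁ − f₂|.
|158 − 147| = 11 Hz.

11 Hz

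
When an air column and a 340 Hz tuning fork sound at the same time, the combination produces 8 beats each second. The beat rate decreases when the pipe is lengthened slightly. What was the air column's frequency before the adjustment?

348 Hz

|f − 340| = 8, so the air column was at either 332 Hz or 348 Hz.
A longer pipe has a lower fundamental; the adjustment lowers the air column's frequency.
The beat rate fell, so the adjustment moved the air column toward 340 Hz — it must have started above the reference.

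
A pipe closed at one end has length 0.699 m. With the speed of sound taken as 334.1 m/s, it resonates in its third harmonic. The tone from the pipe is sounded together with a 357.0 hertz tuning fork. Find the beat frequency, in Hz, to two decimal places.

Closed pipe (odd harmonics): f_n = n·v/(4L) = 3·334.1/(4·0.699) = 358.4764 Hz.
f_beat = |358.4764 − 357.0| = 1.48 Hz.

1.48 Hz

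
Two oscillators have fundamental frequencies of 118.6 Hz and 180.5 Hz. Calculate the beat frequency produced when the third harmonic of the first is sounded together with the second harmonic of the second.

5.2 Hz

Third harmonic of the first: 3·118.6 = 355.8 Hz.
Second harmonic of the second: 2·180.5 = 361.0 Hz.
f_beat = |355.8 − 361.0| = 5.2 Hz.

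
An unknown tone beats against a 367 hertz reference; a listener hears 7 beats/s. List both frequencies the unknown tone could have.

|f − 367| = 7, so f = 367 ± 7.

360 Hz or 374 Hz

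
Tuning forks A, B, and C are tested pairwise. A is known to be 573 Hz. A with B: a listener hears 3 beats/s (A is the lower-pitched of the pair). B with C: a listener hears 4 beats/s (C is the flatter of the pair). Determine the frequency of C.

B is above A, so f_B = 573 + 3 = 576 Hz.
C is below B, so f_C = 576 − 4 = 572 Hz.

572 Hz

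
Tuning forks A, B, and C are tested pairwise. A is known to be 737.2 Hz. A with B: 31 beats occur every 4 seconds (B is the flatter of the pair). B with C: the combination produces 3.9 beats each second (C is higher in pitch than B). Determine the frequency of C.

A–B: Beat frequency = 31/4 = 7.75 Hz.
B is below A, so f_B = 737.2 − 7.75 = 729.45 Hz.
C is above B, so f_C = 729.45 + 3.9 = 733.35 Hz.

733.35 Hz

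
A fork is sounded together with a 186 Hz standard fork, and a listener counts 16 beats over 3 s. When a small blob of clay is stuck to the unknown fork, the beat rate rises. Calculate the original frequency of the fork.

180.6667 Hz

Beat frequency = 16/3 = 5.3333 Hz.
|f − 186| = 5.3333, so the fork was at either 180.6667 Hz or 191.3333 Hz.
Adding mass to a fork lowers its frequency; the adjustment lowers the fork's frequency.
The beat rate rose, so the adjustment moved the fork further from 186 Hz — it was already below the reference.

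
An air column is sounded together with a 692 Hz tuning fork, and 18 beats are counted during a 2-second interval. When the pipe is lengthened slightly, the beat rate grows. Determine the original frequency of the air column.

Beat frequency = 18/2 = 9 Hz.
|f − 692| = 9, so the air column was at either 683 Hz or 701 Hz.
A longer pipe has a lower fundamental; the adjustment lowers the air column's frequency.
The beat rate rose, so the adjustment moved the air column further from 692 Hz — it was already below the reference.

683 Hz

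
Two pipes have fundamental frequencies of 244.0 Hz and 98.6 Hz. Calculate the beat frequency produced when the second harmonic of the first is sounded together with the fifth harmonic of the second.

5.0 Hz

Second harmonic of the first: 2·244.0 = 488.0 Hz.
Fifth harmonic of the second: 5·98.6 = 493.0 Hz.
f_beat = |488.0 − 493.0| = 5.0 Hz.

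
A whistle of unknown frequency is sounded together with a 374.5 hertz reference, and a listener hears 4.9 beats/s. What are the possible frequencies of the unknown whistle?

|f − 374.5| = 4.9, so f = 374.5 ± 4.9.

369.6 Hz or 379.4 Hz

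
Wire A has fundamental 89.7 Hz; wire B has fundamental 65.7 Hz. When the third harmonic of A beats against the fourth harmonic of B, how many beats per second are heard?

Third harmonic of the first: 3·89.7 = 269.1 Hz.
Fourth harmonic of the second: 4·65.7 = 262.8 Hz.
f_beat = |269.1 − 262.8| = 6.3 Hz.

6.3 Hz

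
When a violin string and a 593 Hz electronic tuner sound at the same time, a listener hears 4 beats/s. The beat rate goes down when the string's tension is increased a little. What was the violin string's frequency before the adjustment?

589 Hz

|f − 593| = 4, so the violin string was at either 589 Hz or 597 Hz.
Higher tension means higher frequency; the adjustment raises the violin string's frequency.
The beat rate fell, so the adjustment moved the violin string toward 593 Hz — it must have started below the reference.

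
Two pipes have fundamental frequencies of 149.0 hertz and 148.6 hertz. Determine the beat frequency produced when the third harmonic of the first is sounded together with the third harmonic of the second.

1.2 Hz

Third harmonic of the first: 3·149.0 = 447.0 Hz.
Third harmonic of the second: 3·148.6 = 445.8 Hz.
f_beat = |447.0 − 445.8| = 1.2 Hz.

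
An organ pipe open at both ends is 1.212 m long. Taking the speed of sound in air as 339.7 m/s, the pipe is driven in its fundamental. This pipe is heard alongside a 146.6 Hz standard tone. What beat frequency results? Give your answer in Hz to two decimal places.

Open pipe: f_n = n·v/(2L) = 1·339.7/(2·1.212) = 140.1403 Hz.
f_beat = |140.1403 − 146.6| = 6.46 Hz.

6.46 Hz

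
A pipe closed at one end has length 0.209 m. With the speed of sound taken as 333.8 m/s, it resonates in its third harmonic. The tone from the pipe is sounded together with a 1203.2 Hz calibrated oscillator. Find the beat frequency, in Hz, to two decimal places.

Closed pipe (odd harmonics): f_n = n·v/(4L) = 3·333.8/(4·0.209) = 1197.8469 Hz.
f_beat = |1197.8469 − 1203.2| = 5.35 Hz.

5.35 Hz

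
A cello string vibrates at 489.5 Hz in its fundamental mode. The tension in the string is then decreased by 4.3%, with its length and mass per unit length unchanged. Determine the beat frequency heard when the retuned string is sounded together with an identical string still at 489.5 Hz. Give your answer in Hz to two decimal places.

10.64 Hz

For a string, f ∝ √T, so the new frequency is 489.5·√0.957 = 478.8601 Hz.
f_beat = |478.8601 − 489.5| = 10.64 Hz.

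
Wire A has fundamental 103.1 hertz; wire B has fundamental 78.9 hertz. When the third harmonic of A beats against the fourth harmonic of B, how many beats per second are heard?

Third harmonic of the first: 3·103.1 = 309.3 Hz.
Fourth harmonic of the second: 4·78.9 = 315.6 Hz.
f_beat = |309.3 − 315.6| = 6.3 Hz.

6.3 Hz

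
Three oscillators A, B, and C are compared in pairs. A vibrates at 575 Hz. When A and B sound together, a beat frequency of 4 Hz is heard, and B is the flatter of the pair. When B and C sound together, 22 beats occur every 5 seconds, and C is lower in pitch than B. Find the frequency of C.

566.6 Hz

B is below A, so f_B = 575 − 4 = 571 Hz.
B–C: Beat frequency = 22/5 = 4.4 Hz.
C is below B, so f_C = 571 − 4.4 = 566.6 Hz.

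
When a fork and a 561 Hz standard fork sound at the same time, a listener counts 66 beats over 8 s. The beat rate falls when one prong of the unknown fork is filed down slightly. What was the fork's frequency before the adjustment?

552.75 Hz

Beat frequency = 66/8 = 8.25 Hz.
|f − 561| = 8.25, so the fork was at either 552.75 Hz or 569.25 Hz.
Filing a prong removes mass and raises the fork's frequency; the adjustment raises the fork's frequency.
The beat rate fell, so the adjustment moved the fork toward 561 Hz — it must have started below the reference.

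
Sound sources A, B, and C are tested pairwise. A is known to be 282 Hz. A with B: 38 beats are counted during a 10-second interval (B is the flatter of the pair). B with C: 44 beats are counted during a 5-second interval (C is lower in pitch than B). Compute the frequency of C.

A–B: Beat frequency = 38/10 = 3.8 Hz.
B is below A, so f_B = 282 − 3.8 = 278.2 Hz.
B–C: Beat frequency = 44/5 = 8.8 Hz.
C is below B, so f_C = 278.2 − 8.8 = 269.4 Hz.

269.4 Hz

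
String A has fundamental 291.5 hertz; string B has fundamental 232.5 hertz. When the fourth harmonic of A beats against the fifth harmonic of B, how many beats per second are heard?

Fourth harmonic of the first: 4·291.5 = 1166.0 Hz.
Fifth harmonic of the second: 5·232.5 = 1162.5 Hz.
f_beat = |1166.0 − 1162.5| = 3.5 Hz.

3.5 Hz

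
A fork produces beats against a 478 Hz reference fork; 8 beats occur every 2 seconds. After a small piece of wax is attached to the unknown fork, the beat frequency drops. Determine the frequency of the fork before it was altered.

482 Hz

Beat frequency = 8/2 = 4 Hz.
|f − 478| = 4, so the fork was at either 474 Hz or 482 Hz.
Loading a fork with wax lowers its frequency; the adjustment lowers the fork's frequency.
The beat rate fell, so the adjustment moved the fork toward 478 Hz — it must have started above the reference.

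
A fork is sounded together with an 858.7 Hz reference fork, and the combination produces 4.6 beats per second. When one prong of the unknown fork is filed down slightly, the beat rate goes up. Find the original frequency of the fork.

863.3 Hz

|f − 858.7| = 4.6, so the fork was at either 854.1 Hz or 863.3 Hz.
Filing a prong removes mass and raises the fork's frequency; the adjustment raises the fork's frequency.
The beat rate rose, so the adjustment moved the fork further from 858.7 Hz — it was already above the reference.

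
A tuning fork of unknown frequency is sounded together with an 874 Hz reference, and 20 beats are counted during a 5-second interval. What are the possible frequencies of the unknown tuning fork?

870 Hz or 878 Hz

Beat frequency = 20/5 = 4 Hz.
|f − 874| = 4, so f = 874 ± 4.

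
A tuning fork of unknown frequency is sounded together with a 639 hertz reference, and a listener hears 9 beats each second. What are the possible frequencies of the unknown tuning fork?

630 Hz or 648 Hz

|f − 639| = 9, so f = 639 ± 9.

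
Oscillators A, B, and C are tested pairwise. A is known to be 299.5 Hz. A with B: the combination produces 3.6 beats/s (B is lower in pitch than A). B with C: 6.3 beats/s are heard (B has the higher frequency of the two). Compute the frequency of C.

B is below A, so f_B = 299.5 − 3.6 = 295.9 Hz.
C is below B, so f_C = 295.9 − 6.3 = 289.6 Hz.

289.6 Hz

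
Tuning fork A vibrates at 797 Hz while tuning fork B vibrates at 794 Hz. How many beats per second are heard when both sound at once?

3 Hz

The beat frequency equals the magnitude of the frequency difference.
|797 − 794| = 3 Hz.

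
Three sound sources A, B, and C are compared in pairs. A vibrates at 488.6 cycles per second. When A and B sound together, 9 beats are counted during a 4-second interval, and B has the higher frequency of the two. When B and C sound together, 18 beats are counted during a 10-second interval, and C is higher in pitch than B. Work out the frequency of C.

A–B: Beat frequency = 9/4 = 2.25 Hz.
B is above A, so f_B = 488.6 + 2.25 = 490.85 Hz.
B–C: Beat frequency = 18/10 = 1.8 Hz.
C is above B, so f_C = 490.85 + 1.8 = 492.65 Hz.

492.65 Hz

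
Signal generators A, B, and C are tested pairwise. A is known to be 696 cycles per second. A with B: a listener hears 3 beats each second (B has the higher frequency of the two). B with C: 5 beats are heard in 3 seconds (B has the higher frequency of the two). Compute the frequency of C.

697.3333 Hz

B is above A, so f_B = 696 + 3 = 699 Hz.
B–C: Beat frequency = 5/3 = 1.6667 Hz.
C is below B, so f_C = 699 − 1.6667 = 697.3333 Hz.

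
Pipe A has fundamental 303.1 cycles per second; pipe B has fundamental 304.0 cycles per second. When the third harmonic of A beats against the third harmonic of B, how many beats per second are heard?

2.7 Hz

Third harmonic of the first: 3·303.1 = 909.3 Hz.
Third harmonic of the second: 3·304.0 = 912.0 Hz.
f_beat = |909.3 − 912.0| = 2.7 Hz.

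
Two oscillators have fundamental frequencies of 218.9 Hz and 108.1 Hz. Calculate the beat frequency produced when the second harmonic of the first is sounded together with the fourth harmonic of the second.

5.4 Hz

Second harmonic of the first: 2·218.9 = 437.8 Hz.
Fourth harmonic of the second: 4·108.1 = 432.4 Hz.
f_beat = |437.8 − 432.4| = 5.4 Hz.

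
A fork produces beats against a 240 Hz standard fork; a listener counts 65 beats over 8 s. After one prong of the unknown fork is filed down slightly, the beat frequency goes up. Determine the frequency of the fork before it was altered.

248.125 Hz

Beat frequency = 65/8 = 8.125 Hz.
|f − 240| = 8.125, so the fork was at either 231.875 Hz or 248.125 Hz.
Filing a prong removes mass and raises the fork's frequency; the adjustment raises the fork's frequency.
The beat rate rose, so the adjustment moved the fork further from 240 Hz — it was already above the reference.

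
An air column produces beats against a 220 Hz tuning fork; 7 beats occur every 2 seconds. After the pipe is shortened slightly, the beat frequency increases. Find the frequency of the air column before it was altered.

223.5 Hz

Beat frequency = 7/2 = 3.5 Hz.
|f − 220| = 3.5, so the air column was at either 216.5 Hz or 223.5 Hz.
A shorter pipe has a higher fundamental; the adjustment raises the air column's frequency.
The beat rate rose, so the adjustment moved the air column further from 220 Hz — it was already above the reference.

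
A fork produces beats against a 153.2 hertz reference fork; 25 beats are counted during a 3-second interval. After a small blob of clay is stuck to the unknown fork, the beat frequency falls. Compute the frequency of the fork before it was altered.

161.5333 Hz

Beat frequency = 25/3 = 8.3333 Hz.
|f − 153.2| = 8.3333, so the fork was at either 144.8667 Hz or 161.5333 Hz.
Adding mass to a fork lowers its frequency; the adjustment lowers the fork's frequency.
The beat rate fell, so the adjustment moved the fork toward 153.2 Hz — it must have started above the reference.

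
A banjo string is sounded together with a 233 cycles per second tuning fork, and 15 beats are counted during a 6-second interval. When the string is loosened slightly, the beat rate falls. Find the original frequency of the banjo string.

235.5 Hz

Beat frequency = 15/6 = 2.5 Hz.
|f − 233| = 2.5, so the banjo string was at either 230.5 Hz or 235.5 Hz.
Reducing tension lowers a string's frequency; the adjustment lowers the banjo string's frequency.
The beat rate fell, so the adjustment moved the banjo string toward 233 Hz — it must have started above the reference.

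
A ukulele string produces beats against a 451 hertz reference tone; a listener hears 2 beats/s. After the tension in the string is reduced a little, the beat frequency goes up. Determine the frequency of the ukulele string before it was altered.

|f − 451| = 2, so the ukulele string was at either 449 Hz or 453 Hz.
Lower tension means lower frequency; the adjustment lowers the ukulele string's frequency.
The beat rate rose, so the adjustment moved the ukulele string further from 451 Hz — it was already below the reference.

449 Hz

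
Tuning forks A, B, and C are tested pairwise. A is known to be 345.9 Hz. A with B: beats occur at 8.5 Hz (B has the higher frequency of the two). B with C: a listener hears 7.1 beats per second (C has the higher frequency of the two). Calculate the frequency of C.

B is above A, so f_B = 345.9 + 8.5 = 354.4 Hz.
C is above B, so f_C = 354.4 + 7.1 = 361.5 Hz.

361.5 Hz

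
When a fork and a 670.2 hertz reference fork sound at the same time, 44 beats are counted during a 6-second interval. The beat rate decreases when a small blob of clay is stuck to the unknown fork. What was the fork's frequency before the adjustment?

677.5333 Hz

Beat frequency = 44/6 = 7.3333 Hz.
|f − 670.2| = 7.3333, so the fork was at either 662.8667 Hz or 677.5333 Hz.
Adding mass to a fork lowers its frequency; the adjustment lowers the fork's frequency.
The beat rate fell, so the adjustment moved the fork toward 670.2 Hz — it must have started above the reference.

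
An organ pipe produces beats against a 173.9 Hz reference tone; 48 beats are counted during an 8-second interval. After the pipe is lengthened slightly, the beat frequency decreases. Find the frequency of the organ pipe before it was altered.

179.9 Hz

Beat frequency = 48/8 = 6 Hz.
|f − 173.9| = 6, so the organ pipe was at either 167.9 Hz or 179.9 Hz.
A longer pipe has a lower fundamental; the adjustment lowers the organ pipe's frequency.
The beat rate fell, so the adjustment moved the organ pipe toward 173.9 Hz — it must have started above the reference.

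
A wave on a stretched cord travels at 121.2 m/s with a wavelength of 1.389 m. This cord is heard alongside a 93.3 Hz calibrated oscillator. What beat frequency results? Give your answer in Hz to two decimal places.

Source frequency f = v/λ = 121.2/1.389 = 87.2570 Hz.
f_beat = |87.2570 − 93.3| = 6.04 Hz.

6.04 Hz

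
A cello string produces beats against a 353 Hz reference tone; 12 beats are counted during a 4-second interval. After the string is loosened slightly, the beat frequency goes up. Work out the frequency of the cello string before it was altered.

Beat frequency = 12/4 = 3 Hz.
|f − 353| = 3, so the cello string was at either 350 Hz or 356 Hz.
Reducing tension lowers a string's frequency; the adjustment lowers the cello string's frequency.
The beat rate rose, so the adjustment moved the cello string further from 353 Hz — it was already below the reference.

350 Hz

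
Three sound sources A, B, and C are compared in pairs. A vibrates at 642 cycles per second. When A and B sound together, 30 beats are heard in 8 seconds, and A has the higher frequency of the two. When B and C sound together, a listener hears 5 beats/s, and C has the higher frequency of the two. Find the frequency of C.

643.25 Hz

A–B: Beat frequency = 30/8 = 3.75 Hz.
B is below A, so f_B = 642 − 3.75 = 638.25 Hz.
C is above B, so f_C = 638.25 + 5 = 643.25 Hz.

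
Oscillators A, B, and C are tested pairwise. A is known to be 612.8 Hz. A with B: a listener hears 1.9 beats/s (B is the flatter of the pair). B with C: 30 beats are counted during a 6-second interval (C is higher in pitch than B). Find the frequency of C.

615.9 Hz

B is below A, so f_B = 612.8 − 1.9 = 610.9 Hz.
B–C: Beat frequency = 30/6 = 5 Hz.
C is above B, so f_C = 610.9 + 5 = 615.9 Hz.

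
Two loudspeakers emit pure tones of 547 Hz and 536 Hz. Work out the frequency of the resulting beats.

11 Hz

f_beat = |f₁ − f₂|.
|547 − 536| = 11 Hz.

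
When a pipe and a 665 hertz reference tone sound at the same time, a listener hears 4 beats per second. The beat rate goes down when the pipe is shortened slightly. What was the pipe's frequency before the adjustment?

661 Hz

|f − 665| = 4, so the pipe was at either 661 Hz or 669 Hz.
A shorter pipe has a higher fundamental; the adjustment raises the pipe's frequency.
The beat rate fell, so the adjustment moved the pipe toward 665 Hz — it must have started below the reference.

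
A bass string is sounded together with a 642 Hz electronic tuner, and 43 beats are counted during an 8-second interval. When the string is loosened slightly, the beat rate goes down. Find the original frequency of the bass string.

647.375 Hz

Beat frequency = 43/8 = 5.375 Hz.
|f − 642| = 5.375, so the bass string was at either 636.625 Hz or 647.375 Hz.
Reducing tension lowers a string's frequency; the adjustment lowers the bass string's frequency.
The beat rate fell, so the adjustment moved the bass string toward 642 Hz — it must have started above the reference.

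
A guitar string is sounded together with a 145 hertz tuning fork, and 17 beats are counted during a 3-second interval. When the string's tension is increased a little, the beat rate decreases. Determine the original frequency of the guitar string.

Beat frequency = 17/3 = 5.6667 Hz.
|f − 145| = 5.6667, so the guitar string was at either 139.3333 Hz or 150.6667 Hz.
Higher tension means higher frequency; the adjustment raises the guitar string's frequency.
The beat rate fell, so the adjustment moved the guitar string toward 145 Hz — it must have started below the reference.

139.3333 Hz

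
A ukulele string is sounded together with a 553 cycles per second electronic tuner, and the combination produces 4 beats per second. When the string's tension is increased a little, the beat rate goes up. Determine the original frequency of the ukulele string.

|f − 553| = 4, so the ukulele string was at either 549 Hz or 557 Hz.
Higher tension means higher frequency; the adjustment raises the ukulele string's frequency.
The beat rate rose, so the adjustment moved the ukulele string further from 553 Hz — it was already above the reference.

557 Hz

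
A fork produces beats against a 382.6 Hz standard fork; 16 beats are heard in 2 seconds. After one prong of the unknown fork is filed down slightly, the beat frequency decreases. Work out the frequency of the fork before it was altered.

Beat frequency = 16/2 = 8 Hz.
|f − 382.6| = 8, so the fork was at either 374.6 Hz or 390.6 Hz.
Filing a prong removes mass and raises the fork's frequency; the adjustment raises the fork's frequency.
The beat rate fell, so the adjustment moved the fork toward 382.6 Hz — it must have started below the reference.

374.6 Hz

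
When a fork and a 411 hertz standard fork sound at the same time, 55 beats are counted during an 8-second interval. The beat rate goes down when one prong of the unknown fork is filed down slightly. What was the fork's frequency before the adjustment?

Beat frequency = 55/8 = 6.875 Hz.
|f − 411| = 6.875, so the fork was at either 404.125 Hz or 417.875 Hz.
Filing a prong removes mass and raises the fork's frequency; the adjustment raises the fork's frequency.
The beat rate fell, so the adjustment moved the fork toward 411 Hz — it must have started below the reference.

404.125 Hz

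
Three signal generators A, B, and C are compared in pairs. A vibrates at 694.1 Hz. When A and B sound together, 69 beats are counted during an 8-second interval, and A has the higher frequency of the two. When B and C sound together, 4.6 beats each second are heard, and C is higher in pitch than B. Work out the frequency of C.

A–B: Beat frequency = 69/8 = 8.625 Hz.
B is below A, so f_B = 694.1 − 8.625 = 685.475 Hz.
C is above B, so f_C = 685.475 + 4.6 = 690.075 Hz.

690.075 Hz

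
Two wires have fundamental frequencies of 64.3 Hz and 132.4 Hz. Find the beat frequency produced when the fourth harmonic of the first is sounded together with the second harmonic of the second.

Fourth harmonic of the first: 4·64.3 = 257.2 Hz.
Second harmonic of the second: 2·132.4 = 264.8 Hz.
f_beat = |257.2 − 264.8| = 7.6 Hz.

7.6 Hz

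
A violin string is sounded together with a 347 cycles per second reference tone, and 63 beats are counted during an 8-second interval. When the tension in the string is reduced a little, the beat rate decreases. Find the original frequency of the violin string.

354.875 Hz

Beat frequency = 63/8 = 7.875 Hz.
|f − 347| = 7.875, so the violin string was at either 339.125 Hz or 354.875 Hz.
Lower tension means lower frequency; the adjustment lowers the violin string's frequency.
The beat rate fell, so the adjustment moved the violin string toward 347 Hz — it must have started above the reference.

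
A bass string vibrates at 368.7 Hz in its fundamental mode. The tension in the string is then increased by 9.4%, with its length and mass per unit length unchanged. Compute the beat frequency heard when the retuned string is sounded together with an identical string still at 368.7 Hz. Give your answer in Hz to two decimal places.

16.94 Hz

For a string, f ∝ √T, so the new frequency is 368.7·√1.094 = 385.6398 Hz.
f_beat = |385.6398 − 368.7| = 16.94 Hz.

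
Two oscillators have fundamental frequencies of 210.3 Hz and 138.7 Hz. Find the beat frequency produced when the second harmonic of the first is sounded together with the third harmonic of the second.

Second harmonic of the first: 2·210.3 = 420.6 Hz.
Third harmonic of the second: 3·138.7 = 416.1 Hz.
f_beat = |420.6 − 416.1| = 4.5 Hz.

4.5 Hz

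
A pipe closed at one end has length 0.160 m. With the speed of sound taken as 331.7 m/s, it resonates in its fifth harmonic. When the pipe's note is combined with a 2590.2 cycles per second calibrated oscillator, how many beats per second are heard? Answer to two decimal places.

1.21 Hz

Closed pipe (odd harmonics): f_n = n·v/(4L) = 5·331.7/(4·0.160) = 2591.4062 Hz.
f_beat = |2591.4062 − 2590.2| = 1.21 Hz.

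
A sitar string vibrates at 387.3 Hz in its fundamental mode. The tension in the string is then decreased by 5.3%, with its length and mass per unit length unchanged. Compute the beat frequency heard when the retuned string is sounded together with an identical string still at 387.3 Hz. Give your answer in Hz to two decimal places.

10.40 Hz

For a string, f ∝ √T, so the new frequency is 387.3·√0.947 = 376.8968 Hz.
f_beat = |376.8968 − 387.3| = 10.40 Hz.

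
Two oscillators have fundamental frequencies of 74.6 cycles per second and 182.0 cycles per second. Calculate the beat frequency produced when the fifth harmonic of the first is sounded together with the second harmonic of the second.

9.0 Hz

Fifth harmonic of the first: 5·74.6 = 373.0 Hz.
Second harmonic of the second: 2·182.0 = 364.0 Hz.
f_beat = |373.0 − 364.0| = 9.0 Hz.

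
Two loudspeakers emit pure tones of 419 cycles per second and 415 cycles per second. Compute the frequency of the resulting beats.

4 Hz

The beat frequency equals the magnitude of the frequency difference.
|419 − 415| = 4 Hz.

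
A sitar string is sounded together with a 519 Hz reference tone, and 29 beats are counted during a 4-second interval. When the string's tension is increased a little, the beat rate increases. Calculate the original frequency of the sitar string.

526.25 Hz

Beat frequency = 29/4 = 7.25 Hz.
|f − 519| = 7.25, so the sitar string was at either 511.75 Hz or 526.25 Hz.
Higher tension means higher frequency; the adjustment raises the sitar string's frequency.
The beat rate rose, so the adjustment moved the sitar string further from 519 Hz — it was already above the reference.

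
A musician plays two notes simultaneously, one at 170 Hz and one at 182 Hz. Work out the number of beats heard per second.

12 Hz

The beat frequency equals the magnitude of the frequency difference.
|170 − 182| = 12 Hz.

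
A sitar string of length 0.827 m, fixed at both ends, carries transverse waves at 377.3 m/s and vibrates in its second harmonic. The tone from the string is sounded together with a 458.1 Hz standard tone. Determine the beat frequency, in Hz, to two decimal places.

For a string fixed at both ends, f_n = n·v/(2L) = 2·377.3/(2·0.827) = 456.2273 Hz.
f_beat = |456.2273 − 458.1| = 1.87 Hz.

1.87 Hz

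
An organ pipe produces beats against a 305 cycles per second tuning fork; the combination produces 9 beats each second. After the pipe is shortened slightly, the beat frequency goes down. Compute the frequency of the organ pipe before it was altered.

296 Hz

|f − 305| = 9, so the organ pipe was at either 296 Hz or 314 Hz.
A shorter pipe has a higher fundamental; the adjustment raises the organ pipe's frequency.
The beat rate fell, so the adjustment moved the organ pipe toward 305 Hz — it must have started below the reference.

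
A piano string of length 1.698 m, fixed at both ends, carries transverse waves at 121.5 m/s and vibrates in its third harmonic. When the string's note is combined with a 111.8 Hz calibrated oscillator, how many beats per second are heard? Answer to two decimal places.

For a string fixed at both ends, f_n = n·v/(2L) = 3·121.5/(2·1.698) = 107.3322 Hz.
f_beat = |107.3322 − 111.8| = 4.47 Hz.

4.47 Hz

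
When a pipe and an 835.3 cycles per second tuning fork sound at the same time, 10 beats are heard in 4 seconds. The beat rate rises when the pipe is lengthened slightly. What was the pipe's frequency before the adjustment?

Beat frequency = 10/4 = 2.5 Hz.
|f − 835.3| = 2.5, so the pipe was at either 832.8 Hz or 837.8 Hz.
A longer pipe has a lower fundamental; the adjustment lowers the pipe's frequency.
The beat rate rose, so the adjustment moved the pipe further from 835.3 Hz — it was already below the reference.

832.8 Hz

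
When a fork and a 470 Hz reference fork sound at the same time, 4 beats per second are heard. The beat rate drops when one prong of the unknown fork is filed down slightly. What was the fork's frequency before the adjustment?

|f − 470| = 4, so the fork was at either 466 Hz or 474 Hz.
Filing a prong removes mass and raises the fork's frequency; the adjustment raises the fork's frequency.
The beat rate fell, so the adjustment moved the fork toward 470 Hz — it must have started below the reference.

466 Hz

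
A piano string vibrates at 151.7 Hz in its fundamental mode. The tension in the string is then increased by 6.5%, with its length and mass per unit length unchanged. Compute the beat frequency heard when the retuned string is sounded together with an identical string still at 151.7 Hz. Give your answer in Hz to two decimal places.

4.85 Hz

For a string, f ∝ √T, so the new frequency is 151.7·√1.065 = 156.5526 Hz.
f_beat = |156.5526 − 151.7| = 4.85 Hz.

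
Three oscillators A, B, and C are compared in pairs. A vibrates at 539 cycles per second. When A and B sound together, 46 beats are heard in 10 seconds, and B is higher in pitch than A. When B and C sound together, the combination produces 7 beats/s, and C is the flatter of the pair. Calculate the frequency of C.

A–B: Beat frequency = 46/10 = 4.6 Hz.
B is above A, so f_B = 539 + 4.6 = 543.6 Hz.
C is below B, so f_C = 543.6 − 7 = 536.6 Hz.

536.6 Hz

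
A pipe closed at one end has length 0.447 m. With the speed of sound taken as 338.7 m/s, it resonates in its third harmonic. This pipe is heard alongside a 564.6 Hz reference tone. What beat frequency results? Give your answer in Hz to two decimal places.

3.69 Hz

Closed pipe (odd harmonics): f_n = n·v/(4L) = 3·338.7/(4·0.447) = 568.2886 Hz.
f_beat = |568.2886 − 564.6| = 3.69 Hz.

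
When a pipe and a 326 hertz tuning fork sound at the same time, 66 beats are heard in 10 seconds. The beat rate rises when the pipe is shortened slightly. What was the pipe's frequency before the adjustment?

Beat frequency = 66/10 = 6.6 Hz.
|f − 326| = 6.6, so the pipe was at either 319.4 Hz or 332.6 Hz.
A shorter pipe has a higher fundamental; the adjustment raises the pipe's frequency.
The beat rate rose, so the adjustment moved the pipe further from 326 Hz — it was already above the reference.

332.6 Hz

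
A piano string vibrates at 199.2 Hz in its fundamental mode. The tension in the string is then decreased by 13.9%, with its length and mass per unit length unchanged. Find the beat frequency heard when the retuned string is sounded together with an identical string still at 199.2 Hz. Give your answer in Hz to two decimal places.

14.36 Hz

For a string, f ∝ √T, so the new frequency is 199.2·√0.861 = 184.8379 Hz.
f_beat = |184.8379 − 199.2| = 14.36 Hz.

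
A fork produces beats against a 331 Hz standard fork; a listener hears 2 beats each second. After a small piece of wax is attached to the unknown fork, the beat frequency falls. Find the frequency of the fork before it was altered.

|f − 331| = 2, so the fork was at either 329 Hz or 333 Hz.
Loading a fork with wax lowers its frequency; the adjustment lowers the fork's frequency.
The beat rate fell, so the adjustment moved the fork toward 331 Hz — it must have started above the reference.

333 Hz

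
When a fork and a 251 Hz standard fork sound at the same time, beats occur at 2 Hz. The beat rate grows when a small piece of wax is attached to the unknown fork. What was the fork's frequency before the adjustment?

|f − 251| = 2, so the fork was at either 249 Hz or 253 Hz.
Loading a fork with wax lowers its frequency; the adjustment lowers the fork's frequency.
The beat rate rose, so the adjustment moved the fork further from 251 Hz — it was already below the reference.

249 Hz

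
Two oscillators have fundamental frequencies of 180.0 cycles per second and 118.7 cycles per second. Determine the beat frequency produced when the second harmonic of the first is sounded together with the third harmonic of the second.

Second harmonic of the first: 2·180.0 = 360.0 Hz.
Third harmonic of the second: 3·118.7 = 356.1 Hz.
f_beat = |360.0 − 356.1| = 3.9 Hz.

3.9 Hz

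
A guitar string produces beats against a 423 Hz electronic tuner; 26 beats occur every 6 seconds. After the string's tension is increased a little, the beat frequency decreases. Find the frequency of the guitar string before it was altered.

Beat frequency = 26/6 = 4.3333 Hz.
|f − 423| = 4.3333, so the guitar string was at either 418.6667 Hz or 427.3333 Hz.
Higher tension means higher frequency; the adjustment raises the guitar string's frequency.
The beat rate fell, so the adjustment moved the guitar string toward 423 Hz — it must have started below the reference.

418.6667 Hz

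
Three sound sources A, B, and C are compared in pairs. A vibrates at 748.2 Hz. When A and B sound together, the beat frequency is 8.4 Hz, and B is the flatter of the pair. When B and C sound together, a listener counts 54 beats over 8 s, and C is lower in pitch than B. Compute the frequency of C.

733.05 Hz

B is below A, so f_B = 748.2 − 8.4 = 739.8 Hz.
B–C: Beat frequency = 54/8 = 6.75 Hz.
C is below B, so f_C = 739.8 − 6.75 = 733.05 Hz.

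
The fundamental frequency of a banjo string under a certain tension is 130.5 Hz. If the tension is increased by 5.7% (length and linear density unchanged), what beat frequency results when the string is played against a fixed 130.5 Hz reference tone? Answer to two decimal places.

For a string, f ∝ √T, so the new frequency is 130.5·√1.057 = 134.1677 Hz.
f_beat = |134.1677 − 130.5| = 3.67 Hz.

3.67 Hz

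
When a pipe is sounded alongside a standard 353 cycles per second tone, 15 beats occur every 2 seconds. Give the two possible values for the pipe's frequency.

Beat frequency = 15/2 = 7.5 Hz.
|f − 353| = 7.5, so f = 353 ± 7.5.

345.5 Hz or 360.5 Hz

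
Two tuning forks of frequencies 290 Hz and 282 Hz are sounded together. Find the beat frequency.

8 Hz

The beat frequency equals the magnitude of the frequency difference.
|290 − 282| = 8 Hz.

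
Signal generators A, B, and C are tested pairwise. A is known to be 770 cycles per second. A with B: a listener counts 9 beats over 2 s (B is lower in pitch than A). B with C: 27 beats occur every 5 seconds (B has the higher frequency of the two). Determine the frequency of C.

760.1 Hz

A–B: Beat frequency = 9/2 = 4.5 Hz.
B is below A, so f_B = 770 − 4.5 = 765.5 Hz.
B–C: Beat frequency = 27/5 = 5.4 Hz.
C is below B, so f_C = 765.5 − 5.4 = 760.1 Hz.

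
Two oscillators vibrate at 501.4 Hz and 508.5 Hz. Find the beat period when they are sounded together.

f_beat = |501.4 − 508.5| = 7.1 Hz.
Beat period T = 1 / f_beat = 1 / 7.1 s.

0.141 s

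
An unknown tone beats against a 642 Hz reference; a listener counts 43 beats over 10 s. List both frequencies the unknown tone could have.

637.7 Hz or 646.3 Hz

Beat frequency = 43/10 = 4.3 Hz.
|f − 642| = 4.3, so f = 642 ± 4.3.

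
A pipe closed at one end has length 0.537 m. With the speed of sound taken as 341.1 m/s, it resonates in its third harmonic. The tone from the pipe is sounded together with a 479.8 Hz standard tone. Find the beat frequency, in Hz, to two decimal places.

Closed pipe (odd harmonics): f_n = n·v/(4L) = 3·341.1/(4·0.537) = 476.3966 Hz.
f_beat = |476.3966 − 479.8| = 3.40 Hz.

3.40 Hz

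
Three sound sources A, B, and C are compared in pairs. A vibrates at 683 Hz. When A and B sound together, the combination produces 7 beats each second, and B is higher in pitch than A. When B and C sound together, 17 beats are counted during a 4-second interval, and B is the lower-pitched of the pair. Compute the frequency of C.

694.25 Hz

B is above A, so f_B = 683 + 7 = 690 Hz.
B–C: Beat frequency = 17/4 = 4.25 Hz.
C is above B, so f_C = 690 + 4.25 = 694.25 Hz.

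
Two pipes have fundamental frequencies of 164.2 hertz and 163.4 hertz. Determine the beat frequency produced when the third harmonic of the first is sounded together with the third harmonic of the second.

2.4 Hz

Third harmonic of the first: 3·164.2 = 492.6 Hz.
Third harmonic of the second: 3·163.4 = 490.2 Hz.
f_beat = |492.6 − 490.2| = 2.4 Hz.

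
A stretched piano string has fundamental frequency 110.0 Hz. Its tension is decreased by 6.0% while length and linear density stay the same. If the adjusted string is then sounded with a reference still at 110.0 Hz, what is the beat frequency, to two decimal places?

3.35 Hz

For a string, f ∝ √T, so the new frequency is 110.0·√0.940 = 106.6490 Hz.
f_beat = |106.6490 − 110.0| = 3.35 Hz.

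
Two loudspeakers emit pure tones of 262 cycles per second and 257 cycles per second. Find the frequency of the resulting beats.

5 Hz

f_beat = |f₁ − f₂|.
|262 − 257| = 5 Hz.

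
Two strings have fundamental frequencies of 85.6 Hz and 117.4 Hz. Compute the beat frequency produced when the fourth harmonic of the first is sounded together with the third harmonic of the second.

Fourth harmonic of the first: 4·85.6 = 342.4 Hz.
Third harmonic of the second: 3·117.4 = 352.2 Hz.
f_beat = |342.4 − 352.2| = 9.8 Hz.

9.8 Hz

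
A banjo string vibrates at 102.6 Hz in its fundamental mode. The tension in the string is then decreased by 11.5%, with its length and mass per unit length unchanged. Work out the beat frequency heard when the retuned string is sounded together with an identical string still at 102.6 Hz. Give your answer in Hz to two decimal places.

For a string, f ∝ √T, so the new frequency is 102.6·√0.885 = 96.5204 Hz.
f_beat = |96.5204 − 102.6| = 6.08 Hz.

6.08 Hz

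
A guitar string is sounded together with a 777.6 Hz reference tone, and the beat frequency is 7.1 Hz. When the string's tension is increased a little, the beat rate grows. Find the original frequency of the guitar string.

|f − 777.6| = 7.1, so the guitar string was at either 770.5 Hz or 784.7 Hz.
Higher tension means higher frequency; the adjustment raises the guitar string's frequency.
The beat rate rose, so the adjustment moved the guitar string further from 777.6 Hz — it was already above the reference.

784.7 Hz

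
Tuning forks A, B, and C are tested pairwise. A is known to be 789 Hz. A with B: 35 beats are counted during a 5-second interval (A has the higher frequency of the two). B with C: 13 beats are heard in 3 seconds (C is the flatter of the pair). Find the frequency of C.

777.6667 Hz

A–B: Beat frequency = 35/5 = 7 Hz.
B is below A, so f_B = 789 − 7 = 782 Hz.
B–C: Beat frequency = 13/3 = 4.3333 Hz.
C is below B, so f_C = 782 − 4.3333 = 777.6667 Hz.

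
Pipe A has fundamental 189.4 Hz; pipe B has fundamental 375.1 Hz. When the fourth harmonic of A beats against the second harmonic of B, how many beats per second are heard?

7.4 Hz

Fourth harmonic of the first: 4·189.4 = 757.6 Hz.
Second harmonic of the second: 2·375.1 = 750.2 Hz.
f_beat = |757.6 − 750.2| = 7.4 Hz.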